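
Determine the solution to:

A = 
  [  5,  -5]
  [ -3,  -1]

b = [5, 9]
Row reduce the augmented matrix [A|b]:
R2 → R2 + (3/5)·R1
REF = 
  [  5,  -5,   5]
  [  0,  -4,  12]

Back-substitution:
x₂ = 12 / (-4) = -3
x₁ = (5 - (-5)(-3)) / 5 = -2

x = [-2, -3]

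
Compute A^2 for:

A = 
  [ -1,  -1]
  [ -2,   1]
A² = A·A:
A²[1,1] = (-1)(-1) + (-1)(-2) = 3
A²[1,2] = (-1)(-1) + (-1)(1) = 0
A²[2,1] = (-2)(-1) + (1)(-2) = 0
A²[2,2] = (-2)(-1) + (1)(1) = 3
A² = 
  [  3,   0]
  [  0,   3]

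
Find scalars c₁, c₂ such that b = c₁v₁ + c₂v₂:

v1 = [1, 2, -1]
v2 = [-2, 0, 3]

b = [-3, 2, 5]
c1 = 1, c2 = 2

b = 1·v1 + 2·v2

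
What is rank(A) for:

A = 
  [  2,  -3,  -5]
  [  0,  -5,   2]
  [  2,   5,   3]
Row reduce:
R3 → R3 - (1)·R1
R3 → R3 + (8/5)·R2
REF = 
  [   2,   -3,   -5]
  [   0,   -5,    2]
  [   0,    0, 56/5]
Pivot columns: 1, 2, 3 → 3 pivots.

rank(A) = 3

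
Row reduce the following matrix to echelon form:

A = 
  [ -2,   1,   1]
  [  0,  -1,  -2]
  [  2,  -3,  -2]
Row operations:
R3 → R3 + (1)·R1
R3 → R3 - (2)·R2

Resulting echelon form:
REF = 
  [ -2,   1,   1]
  [  0,  -1,  -2]
  [  0,   0,   3]

Rank = 3 (number of non-zero pivot rows).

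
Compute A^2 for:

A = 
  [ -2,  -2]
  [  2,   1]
A² = A·A:
A²[1,1] = (-2)(-2) + (-2)(2) = 0
A²[1,2] = (-2)(-2) + (-2)(1) = 2
A²[2,1] = (2)(-2) + (1)(2) = -2
A²[2,2] = (2)(-2) + (1)(1) = -3
A² = 
  [  0,   2]
  [ -2,  -3]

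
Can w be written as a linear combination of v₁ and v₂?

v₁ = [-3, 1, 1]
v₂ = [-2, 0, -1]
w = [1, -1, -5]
No

Form the augmented matrix and row-reduce:
[v₁|v₂|w] = 
  [ -3,  -2,   1]
  [  1,   0,  -1]
  [  1,  -1,  -5]
R2 → R2 + (1/3)·R1
R3 → R3 + (1/3)·R1
R3 → R3 - (5/2)·R2
REF = 
  [  -3,   -2,    1]
  [   0, -2/3, -2/3]
  [   0,    0,   -3]

Row 3 reads [0 0 | -3], i.e. 0 = -3, so the system is inconsistent and w ∉ span{v₁, v₂}.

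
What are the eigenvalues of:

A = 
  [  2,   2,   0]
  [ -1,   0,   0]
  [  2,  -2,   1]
λ = 1, 1 + i, 1 - i  (≈ 1, 1 + 1i, 1 - 1i)

Characteristic polynomial: det(λI - A) = λ³ - 3λ² + 4λ - 2
Testing integer divisors of the constant term: p(1) = 0, so (λ - 1) is a factor:
p(λ) = (λ - 1)(λ² - 2λ + 2)
λ² - 2λ + 2 = 0  ⇒  λ = (2 ± √((-2)² - 4·(2)))/2 = (2 ± √(-4))/2
  = 1 + i,  1 - i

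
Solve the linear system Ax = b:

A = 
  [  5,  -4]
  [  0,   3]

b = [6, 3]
Row reduce the augmented matrix [A|b]:
(already in echelon form)
REF = 
  [  5,  -4,   6]
  [  0,   3,   3]

Back-substitution:
x₂ = 3 / 3 = 1
x₁ = (6 - (-4)(1)) / 5 = 2

x = [2, 1]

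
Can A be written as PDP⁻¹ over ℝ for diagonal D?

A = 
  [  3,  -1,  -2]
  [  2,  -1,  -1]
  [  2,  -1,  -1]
No

Characteristic polynomial: det(λI - A) = λ³ - λ²
The constant term is 0, so λ = 0 is a root: p(λ) = λ(λ² - λ)
λ² - λ = λ(λ - 1)
Eigenvalues: 0, 1, 0
λ=0: alg. mult. = 2, geom. mult. = 3 - rank(A - (0)I) = 3 - 2 = 1
λ=1: alg. mult. = 1, geom. mult. = 3 - rank(A - (1)I) = 3 - 2 = 1
Sum of geometric multiplicities = 2 < n = 3, so there aren't enough independent eigenvectors.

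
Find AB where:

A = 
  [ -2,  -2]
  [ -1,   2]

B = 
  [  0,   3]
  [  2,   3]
AB = 
  [ -4, -12]
  [  4,   3]

A is 2×2 and B is 2×2, so AB is 2×2. Each entry is (row of A)·(column of B):
AB[1,1] = (-2)(0) + (-2)(2) = -4
AB[1,2] = (-2)(3) + (-2)(3) = -12
AB[2,1] = (-1)(0) + (2)(2) = 4
AB[2,2] = (-1)(3) + (2)(3) = 3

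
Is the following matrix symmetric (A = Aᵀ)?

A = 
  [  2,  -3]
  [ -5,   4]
No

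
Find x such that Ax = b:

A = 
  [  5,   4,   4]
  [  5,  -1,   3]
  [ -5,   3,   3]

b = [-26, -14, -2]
x = [-2, -2, -2]

Row reduce the augmented matrix [A|b]:
R2 → R2 - (1)·R1
R3 → R3 + (1)·R1
R3 → R3 + (7/5)·R2
REF = 
  [    5,     4,     4,   -26]
  [    0,    -5,    -1,    12]
  [    0,     0,  28/5, -56/5]

Back-substitution:
x₃ = (-56/5) / (28/5) = -2
x₂ = (12 - (-1)(-2)) / (-5) = -2
x₁ = (-26 - (4)(-2) - (4)(-2)) / 5 = -2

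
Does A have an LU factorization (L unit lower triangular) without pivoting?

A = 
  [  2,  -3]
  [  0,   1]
Yes.
A[1,1] = 2 ≠ 0, so Gaussian elimination proceeds without a row swap: multiplier ℓ₂₁ = (0)/(2) = 0, and U[2,2] = 1 - (0)(-3) = 1.
L = 
  [  1,   0]
  [  0,   1]
U = 
  [  2,  -3]
  [  0,   1]
Check row 2 of LU: [(0)(2), (0)(-3) + 1] = [0, 1] = row 2 of A ✓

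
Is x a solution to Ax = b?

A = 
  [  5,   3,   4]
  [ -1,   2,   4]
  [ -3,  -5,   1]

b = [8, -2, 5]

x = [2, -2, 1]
Yes

Ax = [8, -2, 5] = b ✓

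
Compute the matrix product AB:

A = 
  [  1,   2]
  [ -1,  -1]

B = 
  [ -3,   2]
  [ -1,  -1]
A is 2×2 and B is 2×2, so AB is 2×2. Each entry is (row of A)·(column of B):
AB[1,1] = (1)(-3) + (2)(-1) = -5
AB[1,2] = (1)(2) + (2)(-1) = 0
AB[2,1] = (-1)(-3) + (-1)(-1) = 4
AB[2,2] = (-1)(2) + (-1)(-1) = -1

AB = 
  [ -5,   0]
  [  4,  -1]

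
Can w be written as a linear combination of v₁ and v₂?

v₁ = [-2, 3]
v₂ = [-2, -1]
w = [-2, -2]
Yes

Form the augmented matrix and row-reduce:
[v₁|v₂|w] = 
  [ -2,  -2,  -2]
  [  3,  -1,  -2]
R2 → R2 + (3/2)·R1
REF = 
  [ -2,  -2,  -2]
  [  0,  -4,  -5]

No row of the form [0 0 | nonzero], so the system is consistent. Back-substitution gives c₁ = -1/4, c₂ = 5/4: w = (-1/4)·v₁ + (5/4)·v₂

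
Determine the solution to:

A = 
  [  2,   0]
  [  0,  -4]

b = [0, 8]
Row reduce the augmented matrix [A|b]:
(already in echelon form)
REF = 
  [  2,   0,   0]
  [  0,  -4,   8]

Back-substitution:
x₂ = 8 / (-4) = -2
x₁ = (0 - (0)(-2)) / 2 = 0

x = [0, -2]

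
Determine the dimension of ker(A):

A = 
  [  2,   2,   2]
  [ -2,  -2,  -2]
nullity(A) = 2

Row reduce:
R2 → R2 + (1)·R1
REF = 
  [  2,   2,   2]
  [  0,   0,   0]
Pivot columns: 1 → 1 pivot.
rank(A) = 1, so nullity(A) = 3 - 1 = 2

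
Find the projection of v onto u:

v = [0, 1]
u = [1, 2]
v·u = (0)(1) + (1)(2) = 2
u·u = (1)² + (2)² = 5
proj_u(v) = (v·u / u·u) × u = (2/5) × u

proj_u(v) = [2/5, 4/5]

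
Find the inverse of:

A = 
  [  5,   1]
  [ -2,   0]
det(A) = (5)(0) - (1)(-2) = 2
For a 2×2 matrix, A⁻¹ = (1/det(A)) · [[d, -b], [-c, a]]
    = (1/2) · [[0, -1], [2, 5]]

A⁻¹ = 
  [   0, -1/2]
  [   1,  5/2]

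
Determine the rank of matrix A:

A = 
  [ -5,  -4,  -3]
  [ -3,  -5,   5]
rank(A) = 2

Row reduce:
R2 → R2 - (3/5)·R1
REF = 
  [   -5,    -4,    -3]
  [    0, -13/5,  34/5]
Pivot columns: 1, 2 → 2 pivots.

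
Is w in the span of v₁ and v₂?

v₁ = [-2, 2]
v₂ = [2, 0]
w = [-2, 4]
Yes

Form the augmented matrix and row-reduce:
[v₁|v₂|w] = 
  [ -2,   2,  -2]
  [  2,   0,   4]
R2 → R2 + (1)·R1
REF = 
  [ -2,   2,  -2]
  [  0,   2,   2]

No row of the form [0 0 | nonzero], so the system is consistent. Back-substitution gives c₁ = 2, c₂ = 1: w = (2)·v₁ + (1)·v₂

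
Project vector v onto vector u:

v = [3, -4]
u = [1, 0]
v·u = (3)(1) + (-4)(0) = 3
u·u = (1)² + (0)² = 1
proj_u(v) = (v·u / u·u) × u = (3/1) × u = (3) × u

proj_u(v) = [3, 0]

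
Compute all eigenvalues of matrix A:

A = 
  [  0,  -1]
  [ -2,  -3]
λ = (-3 + √17)/2, (-3 - √17)/2  (≈ 0.5616, -3.562)

tr(A) = -3, det(A) = -2
Characteristic polynomial: λ² - tr(A)λ + det(A) = λ² + 3λ - 2
λ² + 3λ - 2 = 0  ⇒  λ = (-3 ± √((3)² - 4·(-2)))/2 = (-3 ± √(17))/2
  = (-3 + √17)/2,  (-3 - √17)/2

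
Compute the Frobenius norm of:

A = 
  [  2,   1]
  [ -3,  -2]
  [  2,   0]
||A||_F = 4.69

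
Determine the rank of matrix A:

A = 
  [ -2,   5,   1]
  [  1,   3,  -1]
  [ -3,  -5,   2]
Row reduce:
R2 → R2 + (1/2)·R1
R3 → R3 - (3/2)·R1
R3 → R3 + (25/11)·R2
REF = 
  [   -2,     5,     1]
  [    0,  11/2,  -1/2]
  [    0,     0, -7/11]
Pivot columns: 1, 2, 3 → 3 pivots.

rank(A) = 3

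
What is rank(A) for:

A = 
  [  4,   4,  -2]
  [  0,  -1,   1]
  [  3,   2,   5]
Row reduce:
R3 → R3 - (3/4)·R1
R3 → R3 - (1)·R2
REF = 
  [   4,    4,   -2]
  [   0,   -1,    1]
  [   0,    0, 11/2]
Pivot columns: 1, 2, 3 → 3 pivots.

rank(A) = 3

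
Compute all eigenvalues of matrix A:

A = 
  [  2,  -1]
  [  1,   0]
tr(A) = 2, det(A) = 1
Characteristic polynomial: λ² - tr(A)λ + det(A) = λ² - 2λ + 1
λ² - 2λ + 1 = (λ - 1)²

λ = 1, 1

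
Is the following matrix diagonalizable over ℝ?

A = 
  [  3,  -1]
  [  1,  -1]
Yes

tr(A) = 2, det(A) = -2
Characteristic polynomial: λ² - tr(A)λ + det(A) = λ² - 2λ - 2
λ² - 2λ - 2 = 0  ⇒  λ = (2 ± √((-2)² - 4·(-2)))/2 = (2 ± √(12))/2
  = 1 + √3,  1 - √3
Eigenvalues: 1 + √3, 1 - √3  (≈ 2.732, -0.7321)
The two irrational eigenvalues are distinct (simple), so each has alg. mult. = geom. mult. = 1.
Sum of geometric multiplicities equals n, so A has n independent eigenvectors.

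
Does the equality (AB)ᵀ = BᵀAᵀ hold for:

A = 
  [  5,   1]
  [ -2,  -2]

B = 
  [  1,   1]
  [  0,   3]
Yes

(AB)ᵀ = 
  [  5,  -2]
  [  8,  -8]

BᵀAᵀ = 
  [  5,  -2]
  [  8,  -8]

Both sides are equal — this is the standard identity (AB)ᵀ = BᵀAᵀ, which holds for all A, B.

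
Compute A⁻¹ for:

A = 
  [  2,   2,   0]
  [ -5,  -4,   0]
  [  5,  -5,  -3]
det(A) = (2)·((-4)(-3) - (0)(-5)) - (2)·((-5)(-3) - (0)(5)) + (0)·((-5)(-5) - (-4)(5))
  = (2)(12) - (2)(15) + (0)(45)
  = -6
det(A) = -6 ≠ 0, so A is invertible.

Cofactors Cᵢⱼ = (-1)ⁱ⁺ʲ·Mᵢⱼ:
C = 
  [ 12, -15,  45]
  [  6,  -6,  20]
  [  0,   0,   2]

adj(A) = Cᵀ:
adj(A) = 
  [ 12,   6,   0]
  [-15,  -6,   0]
  [ 45,  20,   2]

A⁻¹ = (-1/6) · adj(A):
A⁻¹ = 
  [   -2,    -1,     0]
  [  5/2,     1,     0]
  [-15/2, -10/3,  -1/3]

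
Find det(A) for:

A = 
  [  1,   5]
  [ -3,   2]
For a 2×2 matrix, det = ad - bc = (1)(2) - (5)(-3) = 17

det(A) = 17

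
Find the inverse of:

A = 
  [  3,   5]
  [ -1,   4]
det(A) = (3)(4) - (5)(-1) = 17
For a 2×2 matrix, A⁻¹ = (1/det(A)) · [[d, -b], [-c, a]]
    = (1/17) · [[4, -5], [1, 3]]

A⁻¹ = 
  [ 4/17, -5/17]
  [ 1/17,  3/17]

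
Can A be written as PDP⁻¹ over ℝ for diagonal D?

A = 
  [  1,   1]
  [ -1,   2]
No

tr(A) = 3, det(A) = 3
Characteristic polynomial: λ² - tr(A)λ + det(A) = λ² - 3λ + 3
λ² - 3λ + 3 = 0  ⇒  λ = (3 ± √((-3)² - 4·(3)))/2 = (3 ± √(-3))/2
  = (3 + i√3)/2,  (3 - i√3)/2
Eigenvalues: (3 + i√3)/2, (3 - i√3)/2  (≈ 1.5 + 0.866i, 1.5 - 0.866i)
Has complex eigenvalues (not diagonalizable over ℝ).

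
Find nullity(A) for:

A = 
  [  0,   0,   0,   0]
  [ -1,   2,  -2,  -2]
nullity(A) = 3

Row reduce:
Swap R1 ↔ R2
REF = 
  [ -1,   2,  -2,  -2]
  [  0,   0,   0,   0]
Pivot columns: 1 → 1 pivot.
rank(A) = 1, so nullity(A) = 4 - 1 = 3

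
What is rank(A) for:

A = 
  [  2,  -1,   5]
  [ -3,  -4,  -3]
rank(A) = 2

Row reduce:
R2 → R2 + (3/2)·R1
REF = 
  [    2,    -1,     5]
  [    0, -11/2,   9/2]
Pivot columns: 1, 2 → 2 pivots.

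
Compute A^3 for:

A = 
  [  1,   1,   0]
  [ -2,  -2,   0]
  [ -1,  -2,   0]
A² = A·A:
A²[1,1] = (1)(1) + (1)(-2) + (0)(-1) = -1
A²[1,2] = (1)(1) + (1)(-2) + (0)(-2) = -1
A²[1,3] = (1)(0) + (1)(0) + (0)(0) = 0
A²[2,1] = (-2)(1) + (-2)(-2) + (0)(-1) = 2
A²[2,2] = (-2)(1) + (-2)(-2) + (0)(-2) = 2
A²[2,3] = (-2)(0) + (-2)(0) + (0)(0) = 0
A²[3,1] = (-1)(1) + (-2)(-2) + (0)(-1) = 3
A²[3,2] = (-1)(1) + (-2)(-2) + (0)(-2) = 3
A²[3,3] = (-1)(0) + (-2)(0) + (0)(0) = 0
A² = 
  [ -1,  -1,   0]
  [  2,   2,   0]
  [  3,   3,   0]

A^3 = A^2·A:
A^3[1,1] = (-1)(1) + (-1)(-2) + (0)(-1) = 1
A^3[1,2] = (-1)(1) + (-1)(-2) + (0)(-2) = 1
A^3[1,3] = (-1)(0) + (-1)(0) + (0)(0) = 0
A^3[2,1] = (2)(1) + (2)(-2) + (0)(-1) = -2
A^3[2,2] = (2)(1) + (2)(-2) + (0)(-2) = -2
A^3[2,3] = (2)(0) + (2)(0) + (0)(0) = 0
A^3[3,1] = (3)(1) + (3)(-2) + (0)(-1) = -3
A^3[3,2] = (3)(1) + (3)(-2) + (0)(-2) = -3
A^3[3,3] = (3)(0) + (3)(0) + (0)(0) = 0
A^3 = 
  [  1,   1,   0]
  [ -2,  -2,   0]
  [ -3,  -3,   0]

Therefore
A^3 = 
  [  1,   1,   0]
  [ -2,  -2,   0]
  [ -3,  -3,   0]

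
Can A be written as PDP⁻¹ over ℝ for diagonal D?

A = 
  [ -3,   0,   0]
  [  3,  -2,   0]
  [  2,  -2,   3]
Yes

Characteristic polynomial: det(λI - A) = λ³ + 2λ² - 9λ - 18
Testing integer divisors of the constant term: p(-2) = 0, so (λ + 2) is a factor:
p(λ) = (λ + 2)(λ² - 9)
λ² - 9 = (λ + 3)(λ - 3)
Eigenvalues: -2, 3, -3
λ=-3: alg. mult. = 1, geom. mult. = 3 - rank(A - (-3)I) = 3 - 2 = 1
λ=-2: alg. mult. = 1, geom. mult. = 3 - rank(A - (-2)I) = 3 - 2 = 1
λ=3: alg. mult. = 1, geom. mult. = 3 - rank(A - (3)I) = 3 - 2 = 1
Sum of geometric multiplicities equals n, so A has n independent eigenvectors.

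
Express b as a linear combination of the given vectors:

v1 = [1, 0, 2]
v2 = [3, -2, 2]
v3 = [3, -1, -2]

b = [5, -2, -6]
c1 = -1, c2 = 0, c3 = 2

b = -1·v1 + 0·v2 + 2·v3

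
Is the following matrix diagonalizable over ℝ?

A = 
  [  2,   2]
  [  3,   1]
Yes

tr(A) = 3, det(A) = -4
Characteristic polynomial: λ² - tr(A)λ + det(A) = λ² - 3λ - 4
λ² - 3λ - 4 = (λ + 1)(λ - 4)
Eigenvalues: 4, -1
λ=-1: alg. mult. = 1, geom. mult. = 2 - rank(A - (-1)I) = 2 - 1 = 1
λ=4: alg. mult. = 1, geom. mult. = 2 - rank(A - (4)I) = 2 - 1 = 1
Sum of geometric multiplicities equals n, so A has n independent eigenvectors.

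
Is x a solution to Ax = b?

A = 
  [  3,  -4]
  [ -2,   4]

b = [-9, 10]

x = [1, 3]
Yes

Ax = [-9, 10] = b ✓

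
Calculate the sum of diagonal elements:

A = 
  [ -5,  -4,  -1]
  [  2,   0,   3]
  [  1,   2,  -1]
-6

tr(A) = -5 + 0 + -1 = -6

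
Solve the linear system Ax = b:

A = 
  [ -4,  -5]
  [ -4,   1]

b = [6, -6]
x = [1, -2]

Row reduce the augmented matrix [A|b]:
R2 → R2 - (1)·R1
REF = 
  [ -4,  -5,   6]
  [  0,   6, -12]

Back-substitution:
x₂ = (-12) / 6 = -2
x₁ = (6 - (-5)(-2)) / (-4) = 1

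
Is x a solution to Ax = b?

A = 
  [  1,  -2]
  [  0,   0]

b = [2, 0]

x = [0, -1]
Yes

Ax = [2, 0] = b ✓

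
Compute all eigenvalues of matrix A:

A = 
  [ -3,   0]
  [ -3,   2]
tr(A) = -1, det(A) = -6
Characteristic polynomial: λ² - tr(A)λ + det(A) = λ² + λ - 6
λ² + λ - 6 = (λ + 3)(λ - 2)

λ = 2, -3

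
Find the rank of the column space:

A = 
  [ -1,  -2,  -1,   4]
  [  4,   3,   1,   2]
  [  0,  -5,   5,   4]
dim(Col(A)) = 3

Row reduce:
R2 → R2 + (4)·R1
R3 → R3 - (1)·R2
REF = 
  [ -1,  -2,  -1,   4]
  [  0,  -5,  -3,  18]
  [  0,   0,   8, -14]
Pivot columns: 1, 2, 3 → 3 pivots.
dim(Col(A)) = number of pivot columns = 3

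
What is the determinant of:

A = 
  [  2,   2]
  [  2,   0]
-4

For a 2×2 matrix, det = ad - bc = (2)(0) - (2)(2) = -4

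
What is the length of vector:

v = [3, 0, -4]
5

||v||₂ = √((3)² + (0)² + (-4)²) = √25 = 5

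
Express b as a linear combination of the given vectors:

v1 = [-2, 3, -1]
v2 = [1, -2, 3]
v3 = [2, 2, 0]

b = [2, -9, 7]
c1 = -1, c2 = 2, c3 = -1

b = -1·v1 + 2·v2 + -1·v3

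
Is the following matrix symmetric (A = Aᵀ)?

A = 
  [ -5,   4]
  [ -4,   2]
No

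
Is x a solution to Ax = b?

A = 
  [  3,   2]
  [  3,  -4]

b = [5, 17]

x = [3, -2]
Yes

Ax = [5, 17] = b ✓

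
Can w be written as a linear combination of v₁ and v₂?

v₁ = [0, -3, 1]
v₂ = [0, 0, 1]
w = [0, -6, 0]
Yes

Form the augmented matrix and row-reduce:
[v₁|v₂|w] = 
  [  0,   0,   0]
  [ -3,   0,  -6]
  [  1,   1,   0]
Swap R1 ↔ R2
R3 → R3 + (1/3)·R1
Swap R2 ↔ R3
REF = 
  [ -3,   0,  -6]
  [  0,   1,  -2]
  [  0,   0,   0]

No row of the form [0 0 | nonzero], so the system is consistent. Back-substitution gives c₁ = 2, c₂ = -2: w = (2)·v₁ + (-2)·v₂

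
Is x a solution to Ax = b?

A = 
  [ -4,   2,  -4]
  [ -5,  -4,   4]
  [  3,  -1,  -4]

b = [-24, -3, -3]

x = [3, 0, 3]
Yes

Ax = [-24, -3, -3] = b ✓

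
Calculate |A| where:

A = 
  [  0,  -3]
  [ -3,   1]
-9

For a 2×2 matrix, det = ad - bc = (0)(1) - (-3)(-3) = -9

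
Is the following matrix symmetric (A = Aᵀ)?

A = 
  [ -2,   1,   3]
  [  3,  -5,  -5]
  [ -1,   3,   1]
No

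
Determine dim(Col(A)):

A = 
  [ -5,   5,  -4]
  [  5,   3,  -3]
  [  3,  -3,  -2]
dim(Col(A)) = 3

Row reduce:
R2 → R2 + (1)·R1
R3 → R3 + (3/5)·R1
REF = 
  [   -5,     5,    -4]
  [    0,     8,    -7]
  [    0,     0, -22/5]
Pivot columns: 1, 2, 3 → 3 pivots.
dim(Col(A)) = number of pivot columns = 3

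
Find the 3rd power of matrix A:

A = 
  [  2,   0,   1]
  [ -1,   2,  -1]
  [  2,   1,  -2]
A² = A·A:
A²[1,1] = (2)(2) + (0)(-1) + (1)(2) = 6
A²[1,2] = (2)(0) + (0)(2) + (1)(1) = 1
A²[1,3] = (2)(1) + (0)(-1) + (1)(-2) = 0
A²[2,1] = (-1)(2) + (2)(-1) + (-1)(2) = -6
A²[2,2] = (-1)(0) + (2)(2) + (-1)(1) = 3
A²[2,3] = (-1)(1) + (2)(-1) + (-1)(-2) = -1
A²[3,1] = (2)(2) + (1)(-1) + (-2)(2) = -1
A²[3,2] = (2)(0) + (1)(2) + (-2)(1) = 0
A²[3,3] = (2)(1) + (1)(-1) + (-2)(-2) = 5
A² = 
  [  6,   1,   0]
  [ -6,   3,  -1]
  [ -1,   0,   5]

A^3 = A^2·A:
A^3[1,1] = (6)(2) + (1)(-1) + (0)(2) = 11
A^3[1,2] = (6)(0) + (1)(2) + (0)(1) = 2
A^3[1,3] = (6)(1) + (1)(-1) + (0)(-2) = 5
A^3[2,1] = (-6)(2) + (3)(-1) + (-1)(2) = -17
A^3[2,2] = (-6)(0) + (3)(2) + (-1)(1) = 5
A^3[2,3] = (-6)(1) + (3)(-1) + (-1)(-2) = -7
A^3[3,1] = (-1)(2) + (0)(-1) + (5)(2) = 8
A^3[3,2] = (-1)(0) + (0)(2) + (5)(1) = 5
A^3[3,3] = (-1)(1) + (0)(-1) + (5)(-2) = -11
A^3 = 
  [ 11,   2,   5]
  [-17,   5,  -7]
  [  8,   5, -11]

Therefore
A^3 = 
  [ 11,   2,   5]
  [-17,   5,  -7]
  [  8,   5, -11]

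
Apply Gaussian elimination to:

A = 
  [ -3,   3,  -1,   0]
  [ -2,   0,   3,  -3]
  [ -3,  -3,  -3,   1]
Row operations:
R2 → R2 - (2/3)·R1
R3 → R3 - (1)·R1
R3 → R3 - (3)·R2

Resulting echelon form:
REF = 
  [  -3,    3,   -1,    0]
  [   0,   -2, 11/3,   -3]
  [   0,    0,  -13,   10]

Rank = 3 (number of non-zero pivot rows).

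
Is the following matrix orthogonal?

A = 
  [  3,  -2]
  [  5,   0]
No

AᵀA = 
  [ 34,  -6]
  [ -6,   4]
≠ I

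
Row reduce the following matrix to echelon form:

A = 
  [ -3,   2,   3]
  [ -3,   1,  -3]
Row operations:
R2 → R2 - (1)·R1

Resulting echelon form:
REF = 
  [ -3,   2,   3]
  [  0,  -1,  -6]

Rank = 2 (number of non-zero pivot rows).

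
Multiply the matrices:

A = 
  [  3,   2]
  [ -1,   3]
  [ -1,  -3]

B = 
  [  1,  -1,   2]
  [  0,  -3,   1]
AB = 
  [  3,  -9,   8]
  [ -1,  -8,   1]
  [ -1,  10,  -5]

A is 3×2 and B is 2×3, so AB is 3×3. Each entry is (row of A)·(column of B):
AB[1,1] = (3)(1) + (2)(0) = 3
AB[1,2] = (3)(-1) + (2)(-3) = -9
AB[1,3] = (3)(2) + (2)(1) = 8
AB[2,1] = (-1)(1) + (3)(0) = -1
AB[2,2] = (-1)(-1) + (3)(-3) = -8
AB[2,3] = (-1)(2) + (3)(1) = 1
AB[3,1] = (-1)(1) + (-3)(0) = -1
AB[3,2] = (-1)(-1) + (-3)(-3) = 10
AB[3,3] = (-1)(2) + (-3)(1) = -5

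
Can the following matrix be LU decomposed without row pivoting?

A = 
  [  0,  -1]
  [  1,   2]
No.
A[1,1] = 0 but A[2,1] = 1 ≠ 0. Any LU with L unit lower triangular has (LU)[1,1] = U[1,1] and (LU)[2,1] = L[2,1]·U[1,1]; matching A forces U[1,1] = 0, which then forces (LU)[2,1] = 0 ≠ 1. A row swap (pivoting) is required.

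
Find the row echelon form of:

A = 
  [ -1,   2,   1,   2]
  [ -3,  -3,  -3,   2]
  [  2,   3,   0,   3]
Row operations:
R2 → R2 - (3)·R1
R3 → R3 + (2)·R1
R3 → R3 + (7/9)·R2

Resulting echelon form:
REF = 
  [  -1,    2,    1,    2]
  [   0,   -9,   -6,   -4]
  [   0,    0, -8/3, 35/9]

Rank = 3 (number of non-zero pivot rows).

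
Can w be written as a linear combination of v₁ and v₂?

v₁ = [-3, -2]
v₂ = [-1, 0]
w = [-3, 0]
Yes

Form the augmented matrix and row-reduce:
[v₁|v₂|w] = 
  [ -3,  -1,  -3]
  [ -2,   0,   0]
R2 → R2 - (2/3)·R1
REF = 
  [ -3,  -1,  -3]
  [  0, 2/3,   2]

No row of the form [0 0 | nonzero], so the system is consistent. Back-substitution gives c₁ = 0, c₂ = 3: w = (0)·v₁ + (3)·v₂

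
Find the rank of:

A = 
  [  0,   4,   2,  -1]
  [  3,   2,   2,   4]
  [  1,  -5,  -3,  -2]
Row reduce:
Swap R1 ↔ R2
R3 → R3 - (1/3)·R1
R3 → R3 + (17/12)·R2
REF = 
  [    3,     2,     2,     4]
  [    0,     4,     2,    -1]
  [    0,     0,  -5/6, -19/4]
Pivot columns: 1, 2, 3 → 3 pivots.

rank(A) = 3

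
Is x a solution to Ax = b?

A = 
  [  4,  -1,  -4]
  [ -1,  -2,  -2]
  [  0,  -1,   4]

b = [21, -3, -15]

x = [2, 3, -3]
No

Ax = [17, -2, -15] ≠ b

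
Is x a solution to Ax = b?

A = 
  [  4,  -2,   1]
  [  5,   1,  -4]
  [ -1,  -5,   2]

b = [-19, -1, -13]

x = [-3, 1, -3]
No

Ax = [-17, -2, -8] ≠ b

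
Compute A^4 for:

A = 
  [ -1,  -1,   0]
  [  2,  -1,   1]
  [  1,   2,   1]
A^4 = 
  [ -9,   1,  -2]
  [  0,  -5,   3]
  [ 11,   4,   5]

A² = A·A:
A²[1,1] = (-1)(-1) + (-1)(2) + (0)(1) = -1
A²[1,2] = (-1)(-1) + (-1)(-1) + (0)(2) = 2
A²[1,3] = (-1)(0) + (-1)(1) + (0)(1) = -1
A²[2,1] = (2)(-1) + (-1)(2) + (1)(1) = -3
A²[2,2] = (2)(-1) + (-1)(-1) + (1)(2) = 1
A²[2,3] = (2)(0) + (-1)(1) + (1)(1) = 0
A²[3,1] = (1)(-1) + (2)(2) + (1)(1) = 4
A²[3,2] = (1)(-1) + (2)(-1) + (1)(2) = -1
A²[3,3] = (1)(0) + (2)(1) + (1)(1) = 3
A² = 
  [ -1,   2,  -1]
  [ -3,   1,   0]
  [  4,  -1,   3]

A^3 = A^2·A:
A^3[1,1] = (-1)(-1) + (2)(2) + (-1)(1) = 4
A^3[1,2] = (-1)(-1) + (2)(-1) + (-1)(2) = -3
A^3[1,3] = (-1)(0) + (2)(1) + (-1)(1) = 1
A^3[2,1] = (-3)(-1) + (1)(2) + (0)(1) = 5
A^3[2,2] = (-3)(-1) + (1)(-1) + (0)(2) = 2
A^3[2,3] = (-3)(0) + (1)(1) + (0)(1) = 1
A^3[3,1] = (4)(-1) + (-1)(2) + (3)(1) = -3
A^3[3,2] = (4)(-1) + (-1)(-1) + (3)(2) = 3
A^3[3,3] = (4)(0) + (-1)(1) + (3)(1) = 2
A^3 = 
  [  4,  -3,   1]
  [  5,   2,   1]
  [ -3,   3,   2]

A^4 = A^3·A:
A^4[1,1] = (4)(-1) + (-3)(2) + (1)(1) = -9
A^4[1,2] = (4)(-1) + (-3)(-1) + (1)(2) = 1
A^4[1,3] = (4)(0) + (-3)(1) + (1)(1) = -2
A^4[2,1] = (5)(-1) + (2)(2) + (1)(1) = 0
A^4[2,2] = (5)(-1) + (2)(-1) + (1)(2) = -5
A^4[2,3] = (5)(0) + (2)(1) + (1)(1) = 3
A^4[3,1] = (-3)(-1) + (3)(2) + (2)(1) = 11
A^4[3,2] = (-3)(-1) + (3)(-1) + (2)(2) = 4
A^4[3,3] = (-3)(0) + (3)(1) + (2)(1) = 5
A^4 = 
  [ -9,   1,  -2]
  [  0,  -5,   3]
  [ 11,   4,   5]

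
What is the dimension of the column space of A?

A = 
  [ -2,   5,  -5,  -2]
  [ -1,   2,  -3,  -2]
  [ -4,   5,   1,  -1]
Row reduce:
R2 → R2 - (1/2)·R1
R3 → R3 - (2)·R1
R3 → R3 - (10)·R2
REF = 
  [  -2,    5,   -5,   -2]
  [   0, -1/2, -1/2,   -1]
  [   0,    0,   16,   13]
Pivot columns: 1, 2, 3 → 3 pivots.
dim(Col(A)) = number of pivot columns = 3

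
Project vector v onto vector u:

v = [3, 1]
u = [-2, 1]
proj_u(v) = [2, -1]

v·u = (3)(-2) + (1)(1) = -5
u·u = (-2)² + (1)² = 5
proj_u(v) = (v·u / u·u) × u = (-5/5) × u = (-1) × u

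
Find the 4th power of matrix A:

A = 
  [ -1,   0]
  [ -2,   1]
A^4 = 
  [  1,   0]
  [  0,   1]

A² = A·A:
A²[1,1] = (-1)(-1) + (0)(-2) = 1
A²[1,2] = (-1)(0) + (0)(1) = 0
A²[2,1] = (-2)(-1) + (1)(-2) = 0
A²[2,2] = (-2)(0) + (1)(1) = 1
A² = 
  [  1,   0]
  [  0,   1]

A^3 = A^2·A:
A^3[1,1] = (1)(-1) + (0)(-2) = -1
A^3[1,2] = (1)(0) + (0)(1) = 0
A^3[2,1] = (0)(-1) + (1)(-2) = -2
A^3[2,2] = (0)(0) + (1)(1) = 1
A^3 = 
  [ -1,   0]
  [ -2,   1]

A^4 = A^3·A:
A^4[1,1] = (-1)(-1) + (0)(-2) = 1
A^4[1,2] = (-1)(0) + (0)(1) = 0
A^4[2,1] = (-2)(-1) + (1)(-2) = 0
A^4[2,2] = (-2)(0) + (1)(1) = 1
A^4 = 
  [  1,   0]
  [  0,   1]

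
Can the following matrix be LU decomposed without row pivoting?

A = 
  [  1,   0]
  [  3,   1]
Yes.
A[1,1] = 1 ≠ 0, so Gaussian elimination proceeds without a row swap: multiplier ℓ₂₁ = (3)/(1) = 3, and U[2,2] = 1 - (3)(0) = 1.
L = 
  [  1,   0]
  [  3,   1]
U = 
  [  1,   0]
  [  0,   1]
Check row 2 of LU: [(3)(1), (3)(0) + 1] = [3, 1] = row 2 of A ✓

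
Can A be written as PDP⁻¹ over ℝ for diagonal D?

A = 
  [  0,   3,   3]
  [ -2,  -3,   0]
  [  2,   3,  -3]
No

Characteristic polynomial: det(λI - A) = λ³ + 6λ² + 9λ + 18
By the rational root theorem any rational root is an integer dividing 18; none of those is a root, so p(λ) has no rational roots and hence (being an irreducible cubic) no repeated roots.
Discriminant of the cubic: Δ = -6804
Δ < 0 ⇒ one real eigenvalue and a complex-conjugate pair: λ ≈ -4.914, -0.543 + 1.835i, -0.543 - 1.835i
Has complex eigenvalues (not diagonalizable over ℝ).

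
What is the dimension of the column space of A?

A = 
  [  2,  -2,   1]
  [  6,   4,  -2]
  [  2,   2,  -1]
Row reduce:
R2 → R2 - (3)·R1
R3 → R3 - (1)·R1
R3 → R3 - (2/5)·R2
REF = 
  [  2,  -2,   1]
  [  0,  10,  -5]
  [  0,   0,   0]
Pivot columns: 1, 2 → 2 pivots.
dim(Col(A)) = number of pivot columns = 2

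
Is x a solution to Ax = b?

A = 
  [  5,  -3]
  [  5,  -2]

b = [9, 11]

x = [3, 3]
No

Ax = [6, 9] ≠ b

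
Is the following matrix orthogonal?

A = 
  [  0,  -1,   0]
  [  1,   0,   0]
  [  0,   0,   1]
Yes

AᵀA = 
  [  1,   0,   0]
  [  0,   1,   0]
  [  0,   0,   1]
= I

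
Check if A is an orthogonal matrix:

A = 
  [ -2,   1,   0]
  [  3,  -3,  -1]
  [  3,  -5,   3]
No

AᵀA = 
  [ 22, -26,   6]
  [-26,  35, -12]
  [  6, -12,  10]
≠ I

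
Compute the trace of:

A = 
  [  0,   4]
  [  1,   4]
4

tr(A) = 0 + 4 = 4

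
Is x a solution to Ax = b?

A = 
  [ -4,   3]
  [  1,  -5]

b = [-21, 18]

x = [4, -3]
No

Ax = [-25, 19] ≠ b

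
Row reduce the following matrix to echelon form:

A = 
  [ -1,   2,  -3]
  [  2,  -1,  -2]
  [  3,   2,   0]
Row operations:
R2 → R2 + (2)·R1
R3 → R3 + (3)·R1
R3 → R3 - (8/3)·R2

Resulting echelon form:
REF = 
  [  -1,    2,   -3]
  [   0,    3,   -8]
  [   0,    0, 37/3]

Rank = 3 (number of non-zero pivot rows).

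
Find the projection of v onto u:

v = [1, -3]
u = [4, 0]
proj_u(v) = [1, 0]

v·u = (1)(4) + (-3)(0) = 4
u·u = (4)² + (0)² = 16
proj_u(v) = (v·u / u·u) × u = (4/16) × u = (1/4) × u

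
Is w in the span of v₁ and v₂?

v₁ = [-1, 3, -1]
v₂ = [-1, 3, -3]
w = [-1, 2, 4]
No

Form the augmented matrix and row-reduce:
[v₁|v₂|w] = 
  [ -1,  -1,  -1]
  [  3,   3,   2]
  [ -1,  -3,   4]
R2 → R2 + (3)·R1
R3 → R3 - (1)·R1
Swap R2 ↔ R3
REF = 
  [ -1,  -1,  -1]
  [  0,  -2,   5]
  [  0,   0,  -1]

Row 3 reads [0 0 | -1], i.e. 0 = -1, so the system is inconsistent and w ∉ span{v₁, v₂}.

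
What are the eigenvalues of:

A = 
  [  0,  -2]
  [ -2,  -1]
tr(A) = -1, det(A) = -4
Characteristic polynomial: λ² - tr(A)λ + det(A) = λ² + λ - 4
λ² + λ - 4 = 0  ⇒  λ = (-1 ± √((1)² - 4·(-4)))/2 = (-1 ± √(17))/2
  = (-1 + √17)/2,  (-1 - √17)/2

λ = (-1 + √17)/2, (-1 - √17)/2  (≈ 1.562, -2.562)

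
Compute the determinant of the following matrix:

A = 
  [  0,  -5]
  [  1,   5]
5

For a 2×2 matrix, det = ad - bc = (0)(5) - (-5)(1) = 5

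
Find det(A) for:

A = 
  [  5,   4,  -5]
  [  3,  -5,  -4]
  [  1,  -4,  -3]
50

Cofactor expansion along row 1:
det(A) = (5)·((-5)(-3) - (-4)(-4)) - (4)·((3)(-3) - (-4)(1)) + (-5)·((3)(-4) - (-5)(1))
  = (5)(-1) - (4)(-5) + (-5)(-7)
  = 50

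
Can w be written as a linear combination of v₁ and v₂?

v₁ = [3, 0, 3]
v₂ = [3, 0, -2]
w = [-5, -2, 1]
No

Form the augmented matrix and row-reduce:
[v₁|v₂|w] = 
  [  3,   3,  -5]
  [  0,   0,  -2]
  [  3,  -2,   1]
R3 → R3 - (1)·R1
Swap R2 ↔ R3
REF = 
  [  3,   3,  -5]
  [  0,  -5,   6]
  [  0,   0,  -2]

Row 3 reads [0 0 | -2], i.e. 0 = -2, so the system is inconsistent and w ∉ span{v₁, v₂}.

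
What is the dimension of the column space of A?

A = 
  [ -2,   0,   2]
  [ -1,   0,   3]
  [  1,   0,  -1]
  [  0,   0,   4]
dim(Col(A)) = 2

Row reduce:
R2 → R2 - (1/2)·R1
R3 → R3 + (1/2)·R1
R4 → R4 - (2)·R2
REF = 
  [ -2,   0,   2]
  [  0,   0,   2]
  [  0,   0,   0]
  [  0,   0,   0]
Pivot columns: 1, 3 → 2 pivots.
dim(Col(A)) = number of pivot columns = 2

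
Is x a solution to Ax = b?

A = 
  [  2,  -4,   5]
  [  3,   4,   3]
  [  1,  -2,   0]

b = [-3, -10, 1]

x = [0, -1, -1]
No

Ax = [-1, -7, 2] ≠ b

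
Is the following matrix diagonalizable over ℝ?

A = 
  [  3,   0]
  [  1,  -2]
Yes

tr(A) = 1, det(A) = -6
Characteristic polynomial: λ² - tr(A)λ + det(A) = λ² - λ - 6
λ² - λ - 6 = (λ + 2)(λ - 3)
Eigenvalues: 3, -2
λ=-2: alg. mult. = 1, geom. mult. = 2 - rank(A - (-2)I) = 2 - 1 = 1
λ=3: alg. mult. = 1, geom. mult. = 2 - rank(A - (3)I) = 2 - 1 = 1
Sum of geometric multiplicities equals n, so A has n independent eigenvectors.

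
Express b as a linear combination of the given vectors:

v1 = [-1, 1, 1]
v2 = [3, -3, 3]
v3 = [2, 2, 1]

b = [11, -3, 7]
c1 = -1, c2 = 2, c3 = 2

b = -1·v1 + 2·v2 + 2·v3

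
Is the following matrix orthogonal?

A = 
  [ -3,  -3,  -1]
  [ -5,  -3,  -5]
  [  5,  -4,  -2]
No

AᵀA = 
  [ 59,   4,  18]
  [  4,  34,  26]
  [ 18,  26,  30]
≠ I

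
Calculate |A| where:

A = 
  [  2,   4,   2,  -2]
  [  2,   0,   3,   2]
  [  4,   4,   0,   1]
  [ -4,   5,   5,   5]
Cofactor expansion along row 1: det(A) = a₁₁M₁₁ - a₁₂M₁₂ + a₁₃M₁₃ - a₁₄M₁₄

M₁₁ = det[[0, 3, 2]; [4, 0, 1]; [5, 5, 5]]
  = (0)·((0)(5) - (1)(5)) - (3)·((4)(5) - (1)(5)) + (2)·((4)(5) - (0)(5))
  = (0)(-5) - (3)(15) + (2)(20)
  = -5
M₁₂ = det[[2, 3, 2]; [4, 0, 1]; [-4, 5, 5]]
  = (2)·((0)(5) - (1)(5)) - (3)·((4)(5) - (1)(-4)) + (2)·((4)(5) - (0)(-4))
  = (2)(-5) - (3)(24) + (2)(20)
  = -42
M₁₃ = det[[2, 0, 2]; [4, 4, 1]; [-4, 5, 5]]
  = (2)·((4)(5) - (1)(5)) - (0)·((4)(5) - (1)(-4)) + (2)·((4)(5) - (4)(-4))
  = (2)(15) - (0)(24) + (2)(36)
  = 102
M₁₄ = det[[2, 0, 3]; [4, 4, 0]; [-4, 5, 5]]
  = (2)·((4)(5) - (0)(5)) - (0)·((4)(5) - (0)(-4)) + (3)·((4)(5) - (4)(-4))
  = (2)(20) - (0)(20) + (3)(36)
  = 148

det(A) = (2)(-5) - (4)(-42) + (2)(102) - (-2)(148) = 658

det(A) = 658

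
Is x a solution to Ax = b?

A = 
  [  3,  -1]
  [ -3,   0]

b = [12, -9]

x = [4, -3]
No

Ax = [15, -12] ≠ b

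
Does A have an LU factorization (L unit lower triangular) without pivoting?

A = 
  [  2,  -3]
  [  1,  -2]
Yes.
A[1,1] = 2 ≠ 0, so Gaussian elimination proceeds without a row swap: multiplier ℓ₂₁ = (1)/(2) = 1/2, and U[2,2] = -2 - (1/2)(-3) = -1/2.
L = 
  [  1,   0]
  [1/2,   1]
U = 
  [   2,   -3]
  [   0, -1/2]
Check row 2 of LU: [(1/2)(2), (1/2)(-3) + (-1/2)] = [1, -2] = row 2 of A ✓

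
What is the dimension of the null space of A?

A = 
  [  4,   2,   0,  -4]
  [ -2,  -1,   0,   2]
nullity(A) = 3

Row reduce:
R2 → R2 + (1/2)·R1
REF = 
  [  4,   2,   0,  -4]
  [  0,   0,   0,   0]
Pivot columns: 1 → 1 pivot.
rank(A) = 1, so nullity(A) = 4 - 1 = 3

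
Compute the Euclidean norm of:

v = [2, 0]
2

||v||₂ = √((2)² + (0)²) = √4 = 2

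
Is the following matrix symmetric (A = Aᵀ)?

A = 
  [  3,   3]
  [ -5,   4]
No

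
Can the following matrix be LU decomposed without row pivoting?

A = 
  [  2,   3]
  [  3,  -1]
Yes.
A[1,1] = 2 ≠ 0, so Gaussian elimination proceeds without a row swap: multiplier ℓ₂₁ = (3)/(2) = 3/2, and U[2,2] = -1 - (3/2)(3) = -11/2.
L = 
  [  1,   0]
  [3/2,   1]
U = 
  [    2,     3]
  [    0, -11/2]
Check row 2 of LU: [(3/2)(2), (3/2)(3) + (-11/2)] = [3, -1] = row 2 of A ✓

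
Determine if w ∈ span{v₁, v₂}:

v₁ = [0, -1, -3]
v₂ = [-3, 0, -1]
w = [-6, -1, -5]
Yes

Form the augmented matrix and row-reduce:
[v₁|v₂|w] = 
  [  0,  -3,  -6]
  [ -1,   0,  -1]
  [ -3,  -1,  -5]
Swap R1 ↔ R2
R3 → R3 - (3)·R1
R3 → R3 - (1/3)·R2
REF = 
  [ -1,   0,  -1]
  [  0,  -3,  -6]
  [  0,   0,   0]

No row of the form [0 0 | nonzero], so the system is consistent. Back-substitution gives c₁ = 1, c₂ = 2: w = (1)·v₁ + (2)·v₂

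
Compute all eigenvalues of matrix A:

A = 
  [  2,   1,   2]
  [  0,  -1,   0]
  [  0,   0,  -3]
Characteristic polynomial: det(λI - A) = λ³ + 2λ² - 5λ - 6
Testing integer divisors of the constant term: p(-1) = 0, so (λ + 1) is a factor:
p(λ) = (λ + 1)(λ² + λ - 6)
λ² + λ - 6 = (λ + 3)(λ - 2)

λ = -1, 2, -3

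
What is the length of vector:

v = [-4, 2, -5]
6.708

||v||₂ = √((-4)² + (2)² + (-5)²) = √45 = 6.708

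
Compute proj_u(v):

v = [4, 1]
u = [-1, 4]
proj_u(v) = [0, 0]

v·u = (4)(-1) + (1)(4) = 0
u·u = (-1)² + (4)² = 17
proj_u(v) = (v·u / u·u) × u = (0/17) × u = (0) × u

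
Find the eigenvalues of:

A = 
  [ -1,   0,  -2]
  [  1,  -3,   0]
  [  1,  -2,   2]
λ = -1, (-1 + √17)/2, (-1 - √17)/2  (≈ -1, 1.562, -2.562)

Characteristic polynomial: det(λI - A) = λ³ + 2λ² - 3λ - 4
Testing integer divisors of the constant term: p(-1) = 0, so (λ + 1) is a factor:
p(λ) = (λ + 1)(λ² + λ - 4)
λ² + λ - 4 = 0  ⇒  λ = (-1 ± √((1)² - 4·(-4)))/2 = (-1 ± √(17))/2
  = (-1 + √17)/2,  (-1 - √17)/2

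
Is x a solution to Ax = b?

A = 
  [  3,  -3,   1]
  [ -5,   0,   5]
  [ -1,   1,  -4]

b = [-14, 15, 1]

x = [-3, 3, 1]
No

Ax = [-17, 20, 2] ≠ b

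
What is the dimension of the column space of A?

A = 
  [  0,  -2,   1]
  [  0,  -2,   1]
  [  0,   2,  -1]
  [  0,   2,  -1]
dim(Col(A)) = 1

Row reduce:
R2 → R2 - (1)·R1
R3 → R3 + (1)·R1
R4 → R4 + (1)·R1
REF = 
  [  0,  -2,   1]
  [  0,   0,   0]
  [  0,   0,   0]
  [  0,   0,   0]
Pivot columns: 2 → 1 pivot.
dim(Col(A)) = number of pivot columns = 1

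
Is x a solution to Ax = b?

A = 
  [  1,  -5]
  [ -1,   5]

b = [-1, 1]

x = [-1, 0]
Yes

Ax = [-1, 1] = b ✓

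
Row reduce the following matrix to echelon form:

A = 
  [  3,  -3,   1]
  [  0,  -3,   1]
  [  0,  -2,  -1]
Row operations:
R3 → R3 - (2/3)·R2

Resulting echelon form:
REF = 
  [   3,   -3,    1]
  [   0,   -3,    1]
  [   0,    0, -5/3]

Rank = 3 (number of non-zero pivot rows).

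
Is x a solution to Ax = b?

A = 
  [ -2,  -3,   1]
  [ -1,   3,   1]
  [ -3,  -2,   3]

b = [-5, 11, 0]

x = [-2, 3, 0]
Yes

Ax = [-5, 11, 0] = b ✓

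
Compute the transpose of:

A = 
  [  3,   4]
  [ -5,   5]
Aᵀ = 
  [  3,  -5]
  [  4,   5]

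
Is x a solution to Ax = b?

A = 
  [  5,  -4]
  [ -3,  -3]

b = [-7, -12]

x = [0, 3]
No

Ax = [-12, -9] ≠ b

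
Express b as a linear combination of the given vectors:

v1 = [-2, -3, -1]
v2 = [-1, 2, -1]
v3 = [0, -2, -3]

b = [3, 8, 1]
c1 = -2, c2 = 1, c3 = 0

b = -2·v1 + 1·v2 + 0·v3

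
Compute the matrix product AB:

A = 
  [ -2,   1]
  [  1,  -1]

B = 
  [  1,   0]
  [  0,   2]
A is 2×2 and B is 2×2, so AB is 2×2. Each entry is (row of A)·(column of B):
AB[1,1] = (-2)(1) + (1)(0) = -2
AB[1,2] = (-2)(0) + (1)(2) = 2
AB[2,1] = (1)(1) + (-1)(0) = 1
AB[2,2] = (1)(0) + (-1)(2) = -2

AB = 
  [ -2,   2]
  [  1,  -2]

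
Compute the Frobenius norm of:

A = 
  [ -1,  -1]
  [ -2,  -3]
||A||_F = 3.873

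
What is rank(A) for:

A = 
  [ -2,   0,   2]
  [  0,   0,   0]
Row reduce:
(no row operations needed)
REF = 
  [ -2,   0,   2]
  [  0,   0,   0]
Pivot columns: 1 → 1 pivot.

rank(A) = 1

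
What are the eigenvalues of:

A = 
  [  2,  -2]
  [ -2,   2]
λ = 4, 0

tr(A) = 4, det(A) = 0
Characteristic polynomial: λ² - tr(A)λ + det(A) = λ² - 4λ
λ² - 4λ = λ(λ - 4)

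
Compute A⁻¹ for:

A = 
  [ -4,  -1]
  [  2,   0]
det(A) = (-4)(0) - (-1)(2) = 2
For a 2×2 matrix, A⁻¹ = (1/det(A)) · [[d, -b], [-c, a]]
    = (1/2) · [[0, 1], [-2, -4]]

A⁻¹ = 
  [  0, 1/2]
  [ -1,  -2]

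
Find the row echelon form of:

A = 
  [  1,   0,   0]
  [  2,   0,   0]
Row operations:
R2 → R2 - (2)·R1

Resulting echelon form:
REF = 
  [  1,   0,   0]
  [  0,   0,   0]

Rank = 1 (number of non-zero pivot rows).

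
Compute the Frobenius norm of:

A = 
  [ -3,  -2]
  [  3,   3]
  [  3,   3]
||A||_F = 7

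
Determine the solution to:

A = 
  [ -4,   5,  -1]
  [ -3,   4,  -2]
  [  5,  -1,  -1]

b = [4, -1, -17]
x = [-3, -1, 3]

Row reduce the augmented matrix [A|b]:
R2 → R2 - (3/4)·R1
R3 → R3 + (5/4)·R1
R3 → R3 - (21)·R2
REF = 
  [  -4,    5,   -1,    4]
  [   0,  1/4, -5/4,   -4]
  [   0,    0,   24,   72]

Back-substitution:
x₃ = 72 / 24 = 3
x₂ = (-4 - (-5/4)(3)) / (1/4) = -1
x₁ = (4 - (5)(-1) - (-1)(3)) / (-4) = -3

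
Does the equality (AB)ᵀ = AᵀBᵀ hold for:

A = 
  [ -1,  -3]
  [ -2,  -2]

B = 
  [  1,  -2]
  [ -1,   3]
No

(AB)ᵀ = 
  [  2,   0]
  [ -7,  -2]

AᵀBᵀ = 
  [  3,  -5]
  [  1,  -3]

The two matrices differ, so (AB)ᵀ ≠ AᵀBᵀ in general. The correct identity is (AB)ᵀ = BᵀAᵀ.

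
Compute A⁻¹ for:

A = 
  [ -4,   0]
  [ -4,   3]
det(A) = (-4)(3) - (0)(-4) = -12
For a 2×2 matrix, A⁻¹ = (1/det(A)) · [[d, -b], [-c, a]]
    = (-1/12) · [[3, 0], [4, -4]]

A⁻¹ = 
  [-1/4,    0]
  [-1/3,  1/3]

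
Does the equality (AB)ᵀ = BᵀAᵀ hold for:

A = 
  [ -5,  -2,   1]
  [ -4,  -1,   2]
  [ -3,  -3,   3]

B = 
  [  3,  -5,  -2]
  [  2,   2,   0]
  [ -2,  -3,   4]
Yes

(AB)ᵀ = 
  [-21, -18, -21]
  [ 18,  12,   0]
  [ 14,  16,  18]

BᵀAᵀ = 
  [-21, -18, -21]
  [ 18,  12,   0]
  [ 14,  16,  18]

Both sides are equal — this is the standard identity (AB)ᵀ = BᵀAᵀ, which holds for all A, B.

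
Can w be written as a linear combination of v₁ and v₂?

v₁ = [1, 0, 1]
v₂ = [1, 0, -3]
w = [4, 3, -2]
No

Form the augmented matrix and row-reduce:
[v₁|v₂|w] = 
  [  1,   1,   4]
  [  0,   0,   3]
  [  1,  -3,  -2]
R3 → R3 - (1)·R1
Swap R2 ↔ R3
REF = 
  [  1,   1,   4]
  [  0,  -4,  -6]
  [  0,   0,   3]

Row 3 reads [0 0 | 3], i.e. 0 = 3, so the system is inconsistent and w ∉ span{v₁, v₂}.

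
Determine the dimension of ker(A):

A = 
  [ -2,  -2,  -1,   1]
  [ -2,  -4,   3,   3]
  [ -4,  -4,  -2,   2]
nullity(A) = 2

Row reduce:
R2 → R2 - (1)·R1
R3 → R3 - (2)·R1
REF = 
  [ -2,  -2,  -1,   1]
  [  0,  -2,   4,   2]
  [  0,   0,   0,   0]
Pivot columns: 1, 2 → 2 pivots.
rank(A) = 2, so nullity(A) = 4 - 2 = 2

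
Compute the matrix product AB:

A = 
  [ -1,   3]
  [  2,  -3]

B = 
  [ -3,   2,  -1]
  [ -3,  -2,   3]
AB = 
  [ -6,  -8,  10]
  [  3,  10, -11]

A is 2×2 and B is 2×3, so AB is 2×3. Each entry is (row of A)·(column of B):
AB[1,1] = (-1)(-3) + (3)(-3) = -6
AB[1,2] = (-1)(2) + (3)(-2) = -8
AB[1,3] = (-1)(-1) + (3)(3) = 10
AB[2,1] = (2)(-3) + (-3)(-3) = 3
AB[2,2] = (2)(2) + (-3)(-2) = 10
AB[2,3] = (2)(-1) + (-3)(3) = -11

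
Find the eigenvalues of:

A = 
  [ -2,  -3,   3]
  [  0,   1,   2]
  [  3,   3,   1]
Characteristic polynomial: det(λI - A) = λ³ - 18λ + 17
Testing integer divisors of the constant term: p(1) = 0, so (λ - 1) is a factor:
p(λ) = (λ - 1)(λ² + λ - 17)
λ² + λ - 17 = 0  ⇒  λ = (-1 ± √((1)² - 4·(-17)))/2 = (-1 ± √(69))/2
  = (-1 + √69)/2,  (-1 - √69)/2

λ = 1, (-1 + √69)/2, (-1 - √69)/2  (≈ 1, 3.653, -4.653)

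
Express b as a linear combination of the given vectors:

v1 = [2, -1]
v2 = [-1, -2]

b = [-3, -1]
c1 = -1, c2 = 1

b = -1·v1 + 1·v2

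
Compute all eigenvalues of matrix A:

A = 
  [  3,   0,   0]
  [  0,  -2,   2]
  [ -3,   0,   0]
λ = 0, 3, -2

Characteristic polynomial: det(λI - A) = λ³ - λ² - 6λ
The constant term is 0, so λ = 0 is a root: p(λ) = λ(λ² - λ - 6)
λ² - λ - 6 = (λ + 2)(λ - 3)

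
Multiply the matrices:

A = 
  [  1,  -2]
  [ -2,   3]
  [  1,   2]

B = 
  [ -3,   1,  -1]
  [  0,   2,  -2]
AB = 
  [ -3,  -3,   3]
  [  6,   4,  -4]
  [ -3,   5,  -5]

A is 3×2 and B is 2×3, so AB is 3×3. Each entry is (row of A)·(column of B):
AB[1,1] = (1)(-3) + (-2)(0) = -3
AB[1,2] = (1)(1) + (-2)(2) = -3
AB[1,3] = (1)(-1) + (-2)(-2) = 3
AB[2,1] = (-2)(-3) + (3)(0) = 6
AB[2,2] = (-2)(1) + (3)(2) = 4
AB[2,3] = (-2)(-1) + (3)(-2) = -4
AB[3,1] = (1)(-3) + (2)(0) = -3
AB[3,2] = (1)(1) + (2)(2) = 5
AB[3,3] = (1)(-1) + (2)(-2) = -5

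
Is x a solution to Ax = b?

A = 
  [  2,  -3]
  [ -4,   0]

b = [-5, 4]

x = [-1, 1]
Yes

Ax = [-5, 4] = b ✓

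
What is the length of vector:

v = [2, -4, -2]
4.899

||v||₂ = √((2)² + (-4)² + (-2)²) = √24 = 4.899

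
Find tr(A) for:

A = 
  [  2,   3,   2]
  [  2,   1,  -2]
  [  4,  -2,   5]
8

tr(A) = 2 + 1 + 5 = 8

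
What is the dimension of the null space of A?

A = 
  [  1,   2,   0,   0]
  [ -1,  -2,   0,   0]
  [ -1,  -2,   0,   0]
nullity(A) = 3

Row reduce:
R2 → R2 + (1)·R1
R3 → R3 + (1)·R1
REF = 
  [  1,   2,   0,   0]
  [  0,   0,   0,   0]
  [  0,   0,   0,   0]
Pivot columns: 1 → 1 pivot.
rank(A) = 1, so nullity(A) = 4 - 1 = 3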